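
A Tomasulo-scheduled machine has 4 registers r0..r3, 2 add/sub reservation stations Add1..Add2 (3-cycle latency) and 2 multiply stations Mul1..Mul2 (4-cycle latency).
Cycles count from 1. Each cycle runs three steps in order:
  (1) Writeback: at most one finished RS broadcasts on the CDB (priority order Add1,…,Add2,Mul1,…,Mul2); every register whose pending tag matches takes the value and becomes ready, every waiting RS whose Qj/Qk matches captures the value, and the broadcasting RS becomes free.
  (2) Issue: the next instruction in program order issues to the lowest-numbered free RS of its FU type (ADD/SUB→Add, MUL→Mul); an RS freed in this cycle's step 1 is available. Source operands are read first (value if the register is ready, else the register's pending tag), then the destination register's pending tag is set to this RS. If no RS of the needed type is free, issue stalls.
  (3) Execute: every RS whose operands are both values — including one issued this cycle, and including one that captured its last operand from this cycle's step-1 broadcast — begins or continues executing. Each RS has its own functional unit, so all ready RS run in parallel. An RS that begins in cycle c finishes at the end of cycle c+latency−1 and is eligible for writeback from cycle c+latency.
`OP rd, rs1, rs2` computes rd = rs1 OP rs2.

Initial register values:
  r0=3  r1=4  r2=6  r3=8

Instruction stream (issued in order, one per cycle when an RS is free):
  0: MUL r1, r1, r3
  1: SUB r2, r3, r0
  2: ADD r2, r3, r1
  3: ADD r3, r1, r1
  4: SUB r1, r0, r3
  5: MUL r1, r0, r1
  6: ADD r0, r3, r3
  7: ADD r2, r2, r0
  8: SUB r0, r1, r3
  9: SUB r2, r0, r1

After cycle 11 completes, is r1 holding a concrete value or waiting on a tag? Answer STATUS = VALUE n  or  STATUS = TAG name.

STATUS = TAG Mul1

c1: issue MUL r1<-Mul1 | r0:3,r1:Mul1,r2:6,r3:8
c2: issue SUB r2<-Add1 | r0:3,r1:Mul1,r2:Add1,r3:8
c3: issue ADD r2<-Add2 | r0:3,r1:Mul1,r2:Add2,r3:8
c4: stall | r0:3,r1:Mul1,r2:Add2,r3:8
c5: CDB Add1=5; issue ADD r3<-Add1 | r0:3,r1:Mul1,r2:Add2,r3:Add1
c6: CDB Mul1=32; stall | r0:3,r1:32,r2:Add2,r3:Add1
c7: stall | r0:3,r1:32,r2:Add2,r3:Add1
c8: stall | r0:3,r1:32,r2:Add2,r3:Add1
c9: CDB Add1=64; issue SUB r1<-Add1 | r0:3,r1:Add1,r2:Add2,r3:64
c10: CDB Add2=40; issue MUL r1<-Mul1 | r0:3,r1:Mul1,r2:40,r3:64
c11: issue ADD r0<-Add2 | r0:Add2,r1:Mul1,r2:40,r3:64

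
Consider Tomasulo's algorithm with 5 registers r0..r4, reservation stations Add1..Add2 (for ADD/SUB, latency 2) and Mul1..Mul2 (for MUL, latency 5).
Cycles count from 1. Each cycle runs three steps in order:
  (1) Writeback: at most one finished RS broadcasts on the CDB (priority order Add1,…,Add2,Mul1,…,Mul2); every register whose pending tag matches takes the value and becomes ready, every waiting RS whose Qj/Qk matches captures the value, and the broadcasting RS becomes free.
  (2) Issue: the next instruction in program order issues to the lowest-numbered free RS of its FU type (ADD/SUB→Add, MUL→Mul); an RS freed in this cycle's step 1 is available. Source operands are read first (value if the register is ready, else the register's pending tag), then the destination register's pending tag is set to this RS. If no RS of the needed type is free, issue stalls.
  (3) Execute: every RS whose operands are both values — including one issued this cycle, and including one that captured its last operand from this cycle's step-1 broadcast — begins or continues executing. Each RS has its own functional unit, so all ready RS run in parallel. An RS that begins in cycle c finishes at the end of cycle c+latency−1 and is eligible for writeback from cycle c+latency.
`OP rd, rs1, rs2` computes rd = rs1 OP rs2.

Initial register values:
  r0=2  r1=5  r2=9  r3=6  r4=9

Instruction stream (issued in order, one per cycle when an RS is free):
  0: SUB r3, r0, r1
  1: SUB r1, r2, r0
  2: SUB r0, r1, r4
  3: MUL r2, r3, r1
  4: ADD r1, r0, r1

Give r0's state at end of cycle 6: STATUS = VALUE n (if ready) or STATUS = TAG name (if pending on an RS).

cycle 1: issue SUB r3<-Add1 // r0:2,r1:5,r2:9,r3:Add1,r4:9
cycle 2: issue SUB r1<-Add2 // r0:2,r1:Add2,r2:9,r3:Add1,r4:9
cycle 3: CDB Add1=-3; issue SUB r0<-Add1 // r0:Add1,r1:Add2,r2:9,r3:-3,r4:9
cycle 4: CDB Add2=7; issue MUL r2<-Mul1 // r0:Add1,r1:7,r2:Mul1,r3:-3,r4:9
cycle 5: issue ADD r1<-Add2 // r0:Add1,r1:Add2,r2:Mul1,r3:-3,r4:9
cycle 6: CDB Add1=-2 // r0:-2,r1:Add2,r2:Mul1,r3:-3,r4:9

STATUS = VALUE -2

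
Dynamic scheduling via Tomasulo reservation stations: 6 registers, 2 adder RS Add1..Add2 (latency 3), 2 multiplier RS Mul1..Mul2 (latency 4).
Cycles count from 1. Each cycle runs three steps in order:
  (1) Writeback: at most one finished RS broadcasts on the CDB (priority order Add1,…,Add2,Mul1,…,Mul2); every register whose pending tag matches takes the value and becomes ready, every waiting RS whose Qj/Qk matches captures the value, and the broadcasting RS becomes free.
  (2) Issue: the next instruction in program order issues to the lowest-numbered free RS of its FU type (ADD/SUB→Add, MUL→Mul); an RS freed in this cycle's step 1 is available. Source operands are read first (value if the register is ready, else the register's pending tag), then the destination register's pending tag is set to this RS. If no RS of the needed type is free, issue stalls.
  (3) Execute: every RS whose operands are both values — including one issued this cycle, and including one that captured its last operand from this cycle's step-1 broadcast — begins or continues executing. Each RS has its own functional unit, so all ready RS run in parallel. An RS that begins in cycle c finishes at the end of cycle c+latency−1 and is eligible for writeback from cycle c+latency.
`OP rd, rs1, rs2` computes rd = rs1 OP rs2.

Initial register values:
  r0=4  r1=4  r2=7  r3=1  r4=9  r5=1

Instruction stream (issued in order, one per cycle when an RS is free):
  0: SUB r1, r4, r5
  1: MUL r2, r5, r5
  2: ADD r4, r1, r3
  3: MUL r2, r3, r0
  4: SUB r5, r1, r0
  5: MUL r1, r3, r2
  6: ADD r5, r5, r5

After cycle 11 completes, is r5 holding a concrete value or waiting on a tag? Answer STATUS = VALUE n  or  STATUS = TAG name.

cycle 1: issue SUB r1<-Add1 // r0:4,r1:Add1,r2:7,r3:1,r4:9,r5:1
cycle 2: issue MUL r2<-Mul1 // r0:4,r1:Add1,r2:Mul1,r3:1,r4:9,r5:1
cycle 3: issue ADD r4<-Add2 // r0:4,r1:Add1,r2:Mul1,r3:1,r4:Add2,r5:1
cycle 4: CDB Add1=8; issue MUL r2<-Mul2 // r0:4,r1:8,r2:Mul2,r3:1,r4:Add2,r5:1
cycle 5: issue SUB r5<-Add1 // r0:4,r1:8,r2:Mul2,r3:1,r4:Add2,r5:Add1
cycle 6: CDB Mul1=1; issue MUL r1<-Mul1 // r0:4,r1:Mul1,r2:Mul2,r3:1,r4:Add2,r5:Add1
cycle 7: CDB Add2=9; issue ADD r5<-Add2 // r0:4,r1:Mul1,r2:Mul2,r3:1,r4:9,r5:Add2
cycle 8: CDB Add1=4 // r0:4,r1:Mul1,r2:Mul2,r3:1,r4:9,r5:Add2
cycle 9: CDB Mul2=4 // r0:4,r1:Mul1,r2:4,r3:1,r4:9,r5:Add2
cycle 10: - // r0:4,r1:Mul1,r2:4,r3:1,r4:9,r5:Add2
cycle 11: CDB Add2=8 // r0:4,r1:Mul1,r2:4,r3:1,r4:9,r5:8

STATUS = VALUE 8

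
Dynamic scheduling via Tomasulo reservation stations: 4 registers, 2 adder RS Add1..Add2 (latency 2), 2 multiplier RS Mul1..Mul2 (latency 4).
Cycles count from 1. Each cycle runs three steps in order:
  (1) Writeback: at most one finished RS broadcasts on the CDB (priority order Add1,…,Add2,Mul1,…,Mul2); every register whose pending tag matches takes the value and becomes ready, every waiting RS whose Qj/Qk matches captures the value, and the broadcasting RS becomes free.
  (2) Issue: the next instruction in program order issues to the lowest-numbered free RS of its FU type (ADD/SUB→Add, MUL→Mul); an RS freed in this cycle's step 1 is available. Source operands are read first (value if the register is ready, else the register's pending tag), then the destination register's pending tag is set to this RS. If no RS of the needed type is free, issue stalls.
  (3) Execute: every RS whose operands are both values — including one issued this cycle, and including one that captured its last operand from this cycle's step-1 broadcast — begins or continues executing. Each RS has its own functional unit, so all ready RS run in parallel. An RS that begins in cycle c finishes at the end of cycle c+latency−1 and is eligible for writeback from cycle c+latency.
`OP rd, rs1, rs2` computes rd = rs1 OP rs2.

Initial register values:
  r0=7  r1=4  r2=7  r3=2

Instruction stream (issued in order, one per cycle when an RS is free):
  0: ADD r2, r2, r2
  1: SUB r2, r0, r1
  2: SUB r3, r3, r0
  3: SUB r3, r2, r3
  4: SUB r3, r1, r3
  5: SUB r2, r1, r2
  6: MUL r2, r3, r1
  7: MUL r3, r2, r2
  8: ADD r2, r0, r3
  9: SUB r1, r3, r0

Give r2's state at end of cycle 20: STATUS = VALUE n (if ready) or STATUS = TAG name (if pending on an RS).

STATUS = VALUE 263

cycle 1: issue ADD r2<-Add1 // r0:7,r1:4,r2:Add1,r3:2
cycle 2: issue SUB r2<-Add2 // r0:7,r1:4,r2:Add2,r3:2
cycle 3: CDB Add1=14; issue SUB r3<-Add1 // r0:7,r1:4,r2:Add2,r3:Add1
cycle 4: CDB Add2=3; issue SUB r3<-Add2 // r0:7,r1:4,r2:3,r3:Add2
cycle 5: CDB Add1=-5; issue SUB r3<-Add1 // r0:7,r1:4,r2:3,r3:Add1
cycle 6: stall // r0:7,r1:4,r2:3,r3:Add1
cycle 7: CDB Add2=8; issue SUB r2<-Add2 // r0:7,r1:4,r2:Add2,r3:Add1
cycle 8: issue MUL r2<-Mul1 // r0:7,r1:4,r2:Mul1,r3:Add1
cycle 9: CDB Add1=-4; issue MUL r3<-Mul2 // r0:7,r1:4,r2:Mul1,r3:Mul2
cycle 10: CDB Add2=1; issue ADD r2<-Add1 // r0:7,r1:4,r2:Add1,r3:Mul2
cycle 11: issue SUB r1<-Add2 // r0:7,r1:Add2,r2:Add1,r3:Mul2
cycle 12: - // r0:7,r1:Add2,r2:Add1,r3:Mul2
cycle 13: CDB Mul1=-16 // r0:7,r1:Add2,r2:Add1,r3:Mul2
cycle 14: - // r0:7,r1:Add2,r2:Add1,r3:Mul2
cycle 15: - // r0:7,r1:Add2,r2:Add1,r3:Mul2
cycle 16: - // r0:7,r1:Add2,r2:Add1,r3:Mul2
cycle 17: CDB Mul2=256 // r0:7,r1:Add2,r2:Add1,r3:256
cycle 18: - // r0:7,r1:Add2,r2:Add1,r3:256
cycle 19: CDB Add1=263 // r0:7,r1:Add2,r2:263,r3:256
cycle 20: CDB Add2=249 // r0:7,r1:249,r2:263,r3:256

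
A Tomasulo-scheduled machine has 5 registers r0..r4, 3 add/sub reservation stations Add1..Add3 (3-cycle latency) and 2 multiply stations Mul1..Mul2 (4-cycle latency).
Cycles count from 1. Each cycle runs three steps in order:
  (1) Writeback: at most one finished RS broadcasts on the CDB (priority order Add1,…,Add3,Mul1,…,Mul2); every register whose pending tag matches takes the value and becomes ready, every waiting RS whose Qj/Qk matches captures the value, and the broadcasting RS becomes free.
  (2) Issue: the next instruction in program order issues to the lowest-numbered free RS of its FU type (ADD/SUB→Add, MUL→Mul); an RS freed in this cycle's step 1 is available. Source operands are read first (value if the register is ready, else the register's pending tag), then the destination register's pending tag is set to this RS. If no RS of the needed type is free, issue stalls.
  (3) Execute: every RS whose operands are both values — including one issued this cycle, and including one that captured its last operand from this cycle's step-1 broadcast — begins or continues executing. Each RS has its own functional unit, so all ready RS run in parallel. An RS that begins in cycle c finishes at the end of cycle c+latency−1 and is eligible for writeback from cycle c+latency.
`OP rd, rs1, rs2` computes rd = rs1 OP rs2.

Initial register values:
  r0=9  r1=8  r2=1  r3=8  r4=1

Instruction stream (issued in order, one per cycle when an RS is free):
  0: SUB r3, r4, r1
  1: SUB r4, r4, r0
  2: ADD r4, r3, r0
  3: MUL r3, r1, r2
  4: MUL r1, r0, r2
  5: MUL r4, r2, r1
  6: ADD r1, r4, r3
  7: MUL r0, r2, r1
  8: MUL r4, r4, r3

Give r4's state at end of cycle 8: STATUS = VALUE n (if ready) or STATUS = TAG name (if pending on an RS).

STATUS = TAG Mul1

cycle 1: issue SUB r3<-Add1 // r0:9,r1:8,r2:1,r3:Add1,r4:1
cycle 2: issue SUB r4<-Add2 // r0:9,r1:8,r2:1,r3:Add1,r4:Add2
cycle 3: issue ADD r4<-Add3 // r0:9,r1:8,r2:1,r3:Add1,r4:Add3
cycle 4: CDB Add1=-7; issue MUL r3<-Mul1 // r0:9,r1:8,r2:1,r3:Mul1,r4:Add3
cycle 5: CDB Add2=-8; issue MUL r1<-Mul2 // r0:9,r1:Mul2,r2:1,r3:Mul1,r4:Add3
cycle 6: stall // r0:9,r1:Mul2,r2:1,r3:Mul1,r4:Add3
cycle 7: CDB Add3=2; stall // r0:9,r1:Mul2,r2:1,r3:Mul1,r4:2
cycle 8: CDB Mul1=8; issue MUL r4<-Mul1 // r0:9,r1:Mul2,r2:1,r3:8,r4:Mul1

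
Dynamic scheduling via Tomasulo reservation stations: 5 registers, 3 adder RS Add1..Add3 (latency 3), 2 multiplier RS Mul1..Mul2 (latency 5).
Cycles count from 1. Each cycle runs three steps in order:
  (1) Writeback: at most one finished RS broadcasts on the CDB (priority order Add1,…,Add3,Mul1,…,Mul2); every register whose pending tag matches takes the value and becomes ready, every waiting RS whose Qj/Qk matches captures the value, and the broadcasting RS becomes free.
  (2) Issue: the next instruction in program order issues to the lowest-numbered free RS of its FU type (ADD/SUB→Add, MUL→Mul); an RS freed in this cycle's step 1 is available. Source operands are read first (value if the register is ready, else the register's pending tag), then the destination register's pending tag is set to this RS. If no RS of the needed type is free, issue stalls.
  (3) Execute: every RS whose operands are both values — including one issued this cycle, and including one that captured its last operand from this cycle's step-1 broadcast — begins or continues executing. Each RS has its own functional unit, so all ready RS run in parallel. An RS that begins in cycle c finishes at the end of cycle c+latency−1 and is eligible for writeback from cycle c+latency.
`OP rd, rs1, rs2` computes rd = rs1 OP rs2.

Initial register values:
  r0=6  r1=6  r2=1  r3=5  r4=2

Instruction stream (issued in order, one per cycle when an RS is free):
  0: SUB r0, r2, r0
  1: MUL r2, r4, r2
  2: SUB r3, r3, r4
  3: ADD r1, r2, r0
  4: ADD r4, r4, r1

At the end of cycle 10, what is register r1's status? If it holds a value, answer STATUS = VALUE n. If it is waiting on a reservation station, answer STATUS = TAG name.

STATUS = VALUE -3

cycle 1: issue SUB r0<-Add1 // r0:Add1,r1:6,r2:1,r3:5,r4:2
cycle 2: issue MUL r2<-Mul1 // r0:Add1,r1:6,r2:Mul1,r3:5,r4:2
cycle 3: issue SUB r3<-Add2 // r0:Add1,r1:6,r2:Mul1,r3:Add2,r4:2
cycle 4: CDB Add1=-5; issue ADD r1<-Add1 // r0:-5,r1:Add1,r2:Mul1,r3:Add2,r4:2
cycle 5: issue ADD r4<-Add3 // r0:-5,r1:Add1,r2:Mul1,r3:Add2,r4:Add3
cycle 6: CDB Add2=3 // r0:-5,r1:Add1,r2:Mul1,r3:3,r4:Add3
cycle 7: CDB Mul1=2 // r0:-5,r1:Add1,r2:2,r3:3,r4:Add3
cycle 8: - // r0:-5,r1:Add1,r2:2,r3:3,r4:Add3
cycle 9: - // r0:-5,r1:Add1,r2:2,r3:3,r4:Add3
cycle 10: CDB Add1=-3 // r0:-5,r1:-3,r2:2,r3:3,r4:Add3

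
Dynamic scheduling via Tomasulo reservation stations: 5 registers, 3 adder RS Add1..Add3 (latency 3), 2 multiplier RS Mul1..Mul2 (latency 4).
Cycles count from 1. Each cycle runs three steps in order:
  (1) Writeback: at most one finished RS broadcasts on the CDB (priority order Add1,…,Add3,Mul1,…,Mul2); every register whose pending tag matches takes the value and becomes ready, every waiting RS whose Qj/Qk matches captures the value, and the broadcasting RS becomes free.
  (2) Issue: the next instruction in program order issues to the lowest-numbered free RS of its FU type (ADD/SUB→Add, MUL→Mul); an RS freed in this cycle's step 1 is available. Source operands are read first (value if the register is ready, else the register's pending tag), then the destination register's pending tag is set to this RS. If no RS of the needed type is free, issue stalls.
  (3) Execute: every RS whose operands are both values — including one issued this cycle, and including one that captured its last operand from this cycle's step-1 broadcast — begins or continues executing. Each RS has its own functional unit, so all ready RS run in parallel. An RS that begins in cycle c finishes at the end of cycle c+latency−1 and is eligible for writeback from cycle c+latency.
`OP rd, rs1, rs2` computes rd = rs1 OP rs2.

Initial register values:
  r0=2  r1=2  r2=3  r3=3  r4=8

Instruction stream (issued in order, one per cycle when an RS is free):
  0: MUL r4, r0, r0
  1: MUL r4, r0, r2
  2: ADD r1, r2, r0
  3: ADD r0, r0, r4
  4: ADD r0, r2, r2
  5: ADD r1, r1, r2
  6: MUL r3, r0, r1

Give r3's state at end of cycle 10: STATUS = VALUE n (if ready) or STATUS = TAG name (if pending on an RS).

STATUS = TAG Mul1

  c1: issue MUL r4<-Mul1  regs: r0:2,r1:2,r2:3,r3:3,r4:Mul1
  c2: issue MUL r4<-Mul2  regs: r0:2,r1:2,r2:3,r3:3,r4:Mul2
  c3: issue ADD r1<-Add1  regs: r0:2,r1:Add1,r2:3,r3:3,r4:Mul2
  c4: issue ADD r0<-Add2  regs: r0:Add2,r1:Add1,r2:3,r3:3,r4:Mul2
  c5: CDB Mul1=4; issue ADD r0<-Add3  regs: r0:Add3,r1:Add1,r2:3,r3:3,r4:Mul2
  c6: CDB Add1=5; issue ADD r1<-Add1  regs: r0:Add3,r1:Add1,r2:3,r3:3,r4:Mul2
  c7: CDB Mul2=6; issue MUL r3<-Mul1  regs: r0:Add3,r1:Add1,r2:3,r3:Mul1,r4:6
  c8: CDB Add3=6  regs: r0:6,r1:Add1,r2:3,r3:Mul1,r4:6
  c9: CDB Add1=8  regs: r0:6,r1:8,r2:3,r3:Mul1,r4:6
  c10: CDB Add2=8  regs: r0:6,r1:8,r2:3,r3:Mul1,r4:6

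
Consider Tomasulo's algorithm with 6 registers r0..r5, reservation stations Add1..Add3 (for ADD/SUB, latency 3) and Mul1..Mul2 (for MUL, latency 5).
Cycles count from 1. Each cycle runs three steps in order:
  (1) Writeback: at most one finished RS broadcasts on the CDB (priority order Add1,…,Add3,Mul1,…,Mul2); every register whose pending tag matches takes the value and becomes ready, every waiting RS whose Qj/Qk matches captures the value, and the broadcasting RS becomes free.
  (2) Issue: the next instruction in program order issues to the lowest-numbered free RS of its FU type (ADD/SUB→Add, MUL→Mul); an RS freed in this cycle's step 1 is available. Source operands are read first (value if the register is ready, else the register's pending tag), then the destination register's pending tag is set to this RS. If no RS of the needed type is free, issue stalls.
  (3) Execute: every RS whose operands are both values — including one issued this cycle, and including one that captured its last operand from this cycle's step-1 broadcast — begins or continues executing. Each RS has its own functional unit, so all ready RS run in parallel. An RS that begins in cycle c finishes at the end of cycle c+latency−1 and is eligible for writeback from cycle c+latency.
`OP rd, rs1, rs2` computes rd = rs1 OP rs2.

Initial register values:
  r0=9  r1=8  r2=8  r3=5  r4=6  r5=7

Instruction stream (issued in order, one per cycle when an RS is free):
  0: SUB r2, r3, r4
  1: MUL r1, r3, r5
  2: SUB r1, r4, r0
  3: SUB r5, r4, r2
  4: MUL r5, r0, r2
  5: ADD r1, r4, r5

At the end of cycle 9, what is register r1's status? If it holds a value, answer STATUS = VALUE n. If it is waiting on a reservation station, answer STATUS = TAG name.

cycle 1: issue SUB r2<-Add1 // r0:9,r1:8,r2:Add1,r3:5,r4:6,r5:7
cycle 2: issue MUL r1<-Mul1 // r0:9,r1:Mul1,r2:Add1,r3:5,r4:6,r5:7
cycle 3: issue SUB r1<-Add2 // r0:9,r1:Add2,r2:Add1,r3:5,r4:6,r5:7
cycle 4: CDB Add1=-1; issue SUB r5<-Add1 // r0:9,r1:Add2,r2:-1,r3:5,r4:6,r5:Add1
cycle 5: issue MUL r5<-Mul2 // r0:9,r1:Add2,r2:-1,r3:5,r4:6,r5:Mul2
cycle 6: CDB Add2=-3; issue ADD r1<-Add2 // r0:9,r1:Add2,r2:-1,r3:5,r4:6,r5:Mul2
cycle 7: CDB Add1=7 // r0:9,r1:Add2,r2:-1,r3:5,r4:6,r5:Mul2
cycle 8: CDB Mul1=35 // r0:9,r1:Add2,r2:-1,r3:5,r4:6,r5:Mul2
cycle 9: - // r0:9,r1:Add2,r2:-1,r3:5,r4:6,r5:Mul2

STATUS = TAG Add2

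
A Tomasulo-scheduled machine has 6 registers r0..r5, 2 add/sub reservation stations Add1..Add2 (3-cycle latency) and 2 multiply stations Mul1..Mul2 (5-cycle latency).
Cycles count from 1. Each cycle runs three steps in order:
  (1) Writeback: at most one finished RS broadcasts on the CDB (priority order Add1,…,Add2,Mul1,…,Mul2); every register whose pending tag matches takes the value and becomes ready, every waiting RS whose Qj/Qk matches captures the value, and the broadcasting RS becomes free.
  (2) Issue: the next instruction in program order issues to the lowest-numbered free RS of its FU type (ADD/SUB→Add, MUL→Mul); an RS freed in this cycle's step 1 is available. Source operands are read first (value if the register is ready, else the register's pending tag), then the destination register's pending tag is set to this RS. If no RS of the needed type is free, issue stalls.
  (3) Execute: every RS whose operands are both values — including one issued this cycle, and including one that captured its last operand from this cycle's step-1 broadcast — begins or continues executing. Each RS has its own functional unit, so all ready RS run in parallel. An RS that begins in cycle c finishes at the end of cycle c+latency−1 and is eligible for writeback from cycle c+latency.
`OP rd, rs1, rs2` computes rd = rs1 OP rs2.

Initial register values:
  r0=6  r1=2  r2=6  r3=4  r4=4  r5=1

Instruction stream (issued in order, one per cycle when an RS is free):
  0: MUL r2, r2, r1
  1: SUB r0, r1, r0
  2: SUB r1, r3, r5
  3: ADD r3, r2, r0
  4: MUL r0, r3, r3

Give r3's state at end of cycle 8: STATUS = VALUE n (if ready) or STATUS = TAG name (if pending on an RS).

STATUS = TAG Add1

cycle 1: issue MUL r2<-Mul1 // r0:6,r1:2,r2:Mul1,r3:4,r4:4,r5:1
cycle 2: issue SUB r0<-Add1 // r0:Add1,r1:2,r2:Mul1,r3:4,r4:4,r5:1
cycle 3: issue SUB r1<-Add2 // r0:Add1,r1:Add2,r2:Mul1,r3:4,r4:4,r5:1
cycle 4: stall // r0:Add1,r1:Add2,r2:Mul1,r3:4,r4:4,r5:1
cycle 5: CDB Add1=-4; issue ADD r3<-Add1 // r0:-4,r1:Add2,r2:Mul1,r3:Add1,r4:4,r5:1
cycle 6: CDB Add2=3; issue MUL r0<-Mul2 // r0:Mul2,r1:3,r2:Mul1,r3:Add1,r4:4,r5:1
cycle 7: CDB Mul1=12 // r0:Mul2,r1:3,r2:12,r3:Add1,r4:4,r5:1
cycle 8: - // r0:Mul2,r1:3,r2:12,r3:Add1,r4:4,r5:1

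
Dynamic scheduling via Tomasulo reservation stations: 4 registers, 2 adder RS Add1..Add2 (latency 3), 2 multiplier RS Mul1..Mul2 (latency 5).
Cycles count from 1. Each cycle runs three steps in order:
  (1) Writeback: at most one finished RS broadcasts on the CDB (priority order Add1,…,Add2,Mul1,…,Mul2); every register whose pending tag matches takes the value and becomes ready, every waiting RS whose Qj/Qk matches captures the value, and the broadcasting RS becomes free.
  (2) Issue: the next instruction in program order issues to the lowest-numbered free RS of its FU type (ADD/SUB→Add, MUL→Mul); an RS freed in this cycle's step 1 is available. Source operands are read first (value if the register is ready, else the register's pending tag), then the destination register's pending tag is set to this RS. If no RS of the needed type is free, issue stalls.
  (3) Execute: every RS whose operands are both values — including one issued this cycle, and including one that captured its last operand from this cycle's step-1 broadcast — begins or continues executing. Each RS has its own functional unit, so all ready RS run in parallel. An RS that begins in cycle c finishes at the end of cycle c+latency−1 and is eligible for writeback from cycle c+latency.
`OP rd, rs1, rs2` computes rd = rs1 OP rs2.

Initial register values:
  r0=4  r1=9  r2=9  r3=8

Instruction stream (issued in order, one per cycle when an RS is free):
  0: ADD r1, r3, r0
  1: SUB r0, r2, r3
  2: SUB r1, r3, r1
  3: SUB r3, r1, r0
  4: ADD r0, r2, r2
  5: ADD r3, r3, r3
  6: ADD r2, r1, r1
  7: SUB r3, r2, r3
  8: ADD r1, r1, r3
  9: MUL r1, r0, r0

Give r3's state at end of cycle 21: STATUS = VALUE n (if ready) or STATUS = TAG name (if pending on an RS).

STATUS = VALUE 2

cycle 1: issue ADD r1<-Add1 // r0:4,r1:Add1,r2:9,r3:8
cycle 2: issue SUB r0<-Add2 // r0:Add2,r1:Add1,r2:9,r3:8
cycle 3: stall // r0:Add2,r1:Add1,r2:9,r3:8
cycle 4: CDB Add1=12; issue SUB r1<-Add1 // r0:Add2,r1:Add1,r2:9,r3:8
cycle 5: CDB Add2=1; issue SUB r3<-Add2 // r0:1,r1:Add1,r2:9,r3:Add2
cycle 6: stall // r0:1,r1:Add1,r2:9,r3:Add2
cycle 7: CDB Add1=-4; issue ADD r0<-Add1 // r0:Add1,r1:-4,r2:9,r3:Add2
cycle 8: stall // r0:Add1,r1:-4,r2:9,r3:Add2
cycle 9: stall // r0:Add1,r1:-4,r2:9,r3:Add2
cycle 10: CDB Add1=18; issue ADD r3<-Add1 // r0:18,r1:-4,r2:9,r3:Add1
cycle 11: CDB Add2=-5; issue ADD r2<-Add2 // r0:18,r1:-4,r2:Add2,r3:Add1
cycle 12: stall // r0:18,r1:-4,r2:Add2,r3:Add1
cycle 13: stall // r0:18,r1:-4,r2:Add2,r3:Add1
cycle 14: CDB Add1=-10; issue SUB r3<-Add1 // r0:18,r1:-4,r2:Add2,r3:Add1
cycle 15: CDB Add2=-8; issue ADD r1<-Add2 // r0:18,r1:Add2,r2:-8,r3:Add1
cycle 16: issue MUL r1<-Mul1 // r0:18,r1:Mul1,r2:-8,r3:Add1
cycle 17: - // r0:18,r1:Mul1,r2:-8,r3:Add1
cycle 18: CDB Add1=2 // r0:18,r1:Mul1,r2:-8,r3:2
cycle 19: - // r0:18,r1:Mul1,r2:-8,r3:2
cycle 20: - // r0:18,r1:Mul1,r2:-8,r3:2
cycle 21: CDB Add2=-2 // r0:18,r1:Mul1,r2:-8,r3:2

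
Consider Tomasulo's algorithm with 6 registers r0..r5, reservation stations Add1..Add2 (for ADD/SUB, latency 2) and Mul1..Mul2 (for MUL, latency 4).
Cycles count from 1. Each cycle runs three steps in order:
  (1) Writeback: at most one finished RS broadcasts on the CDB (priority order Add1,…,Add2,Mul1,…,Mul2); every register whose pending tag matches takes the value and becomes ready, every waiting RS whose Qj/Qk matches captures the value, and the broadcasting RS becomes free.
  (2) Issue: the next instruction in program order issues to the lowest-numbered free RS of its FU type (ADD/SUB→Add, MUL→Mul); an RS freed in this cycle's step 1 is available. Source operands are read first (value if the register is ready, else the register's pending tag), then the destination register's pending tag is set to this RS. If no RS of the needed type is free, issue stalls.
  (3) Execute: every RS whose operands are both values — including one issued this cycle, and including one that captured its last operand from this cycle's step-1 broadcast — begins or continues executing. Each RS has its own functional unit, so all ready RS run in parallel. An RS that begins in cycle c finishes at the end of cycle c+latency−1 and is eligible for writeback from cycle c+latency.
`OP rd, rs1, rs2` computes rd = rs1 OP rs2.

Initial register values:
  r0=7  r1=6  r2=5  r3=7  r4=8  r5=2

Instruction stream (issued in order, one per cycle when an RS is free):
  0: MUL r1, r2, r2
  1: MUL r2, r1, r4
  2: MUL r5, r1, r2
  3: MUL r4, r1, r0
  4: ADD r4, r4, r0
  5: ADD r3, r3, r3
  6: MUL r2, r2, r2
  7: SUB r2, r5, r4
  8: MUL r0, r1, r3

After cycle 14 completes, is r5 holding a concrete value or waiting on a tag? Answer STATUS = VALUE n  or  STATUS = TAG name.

  c1: issue MUL r1<-Mul1  regs: r0:7,r1:Mul1,r2:5,r3:7,r4:8,r5:2
  c2: issue MUL r2<-Mul2  regs: r0:7,r1:Mul1,r2:Mul2,r3:7,r4:8,r5:2
  c3: stall  regs: r0:7,r1:Mul1,r2:Mul2,r3:7,r4:8,r5:2
  c4: stall  regs: r0:7,r1:Mul1,r2:Mul2,r3:7,r4:8,r5:2
  c5: CDB Mul1=25; issue MUL r5<-Mul1  regs: r0:7,r1:25,r2:Mul2,r3:7,r4:8,r5:Mul1
  c6: stall  regs: r0:7,r1:25,r2:Mul2,r3:7,r4:8,r5:Mul1
  c7: stall  regs: r0:7,r1:25,r2:Mul2,r3:7,r4:8,r5:Mul1
  c8: stall  regs: r0:7,r1:25,r2:Mul2,r3:7,r4:8,r5:Mul1
  c9: CDB Mul2=200; issue MUL r4<-Mul2  regs: r0:7,r1:25,r2:200,r3:7,r4:Mul2,r5:Mul1
  c10: issue ADD r4<-Add1  regs: r0:7,r1:25,r2:200,r3:7,r4:Add1,r5:Mul1
  c11: issue ADD r3<-Add2  regs: r0:7,r1:25,r2:200,r3:Add2,r4:Add1,r5:Mul1
  c12: stall  regs: r0:7,r1:25,r2:200,r3:Add2,r4:Add1,r5:Mul1
  c13: CDB Add2=14; stall  regs: r0:7,r1:25,r2:200,r3:14,r4:Add1,r5:Mul1
  c14: CDB Mul1=5000; issue MUL r2<-Mul1  regs: r0:7,r1:25,r2:Mul1,r3:14,r4:Add1,r5:5000

STATUS = VALUE 5000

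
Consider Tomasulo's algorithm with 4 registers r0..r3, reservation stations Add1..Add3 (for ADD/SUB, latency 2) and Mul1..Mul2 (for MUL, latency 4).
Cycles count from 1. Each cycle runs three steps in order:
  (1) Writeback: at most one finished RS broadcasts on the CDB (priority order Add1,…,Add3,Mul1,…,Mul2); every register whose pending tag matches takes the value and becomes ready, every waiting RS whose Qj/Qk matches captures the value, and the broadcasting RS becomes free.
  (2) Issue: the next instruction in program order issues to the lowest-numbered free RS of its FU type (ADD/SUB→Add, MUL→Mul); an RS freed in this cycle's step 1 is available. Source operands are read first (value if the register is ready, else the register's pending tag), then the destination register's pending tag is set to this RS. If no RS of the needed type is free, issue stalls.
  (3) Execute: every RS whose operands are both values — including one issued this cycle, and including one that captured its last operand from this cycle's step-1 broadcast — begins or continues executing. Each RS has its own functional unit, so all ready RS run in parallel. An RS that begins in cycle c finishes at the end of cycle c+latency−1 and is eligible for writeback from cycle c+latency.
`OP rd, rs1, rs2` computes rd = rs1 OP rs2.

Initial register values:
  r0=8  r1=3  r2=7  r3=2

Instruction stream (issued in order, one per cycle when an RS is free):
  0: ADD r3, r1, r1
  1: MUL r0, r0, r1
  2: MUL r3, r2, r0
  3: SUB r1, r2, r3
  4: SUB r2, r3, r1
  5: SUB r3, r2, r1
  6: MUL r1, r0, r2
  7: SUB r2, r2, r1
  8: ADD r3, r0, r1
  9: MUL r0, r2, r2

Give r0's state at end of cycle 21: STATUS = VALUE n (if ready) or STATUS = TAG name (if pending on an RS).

cycle 1: issue ADD r3<-Add1 // r0:8,r1:3,r2:7,r3:Add1
cycle 2: issue MUL r0<-Mul1 // r0:Mul1,r1:3,r2:7,r3:Add1
cycle 3: CDB Add1=6; issue MUL r3<-Mul2 // r0:Mul1,r1:3,r2:7,r3:Mul2
cycle 4: issue SUB r1<-Add1 // r0:Mul1,r1:Add1,r2:7,r3:Mul2
cycle 5: issue SUB r2<-Add2 // r0:Mul1,r1:Add1,r2:Add2,r3:Mul2
cycle 6: CDB Mul1=24; issue SUB r3<-Add3 // r0:24,r1:Add1,r2:Add2,r3:Add3
cycle 7: issue MUL r1<-Mul1 // r0:24,r1:Mul1,r2:Add2,r3:Add3
cycle 8: stall // r0:24,r1:Mul1,r2:Add2,r3:Add3
cycle 9: stall // r0:24,r1:Mul1,r2:Add2,r3:Add3
cycle 10: CDB Mul2=168; stall // r0:24,r1:Mul1,r2:Add2,r3:Add3
cycle 11: stall // r0:24,r1:Mul1,r2:Add2,r3:Add3
cycle 12: CDB Add1=-161; issue SUB r2<-Add1 // r0:24,r1:Mul1,r2:Add1,r3:Add3
cycle 13: stall // r0:24,r1:Mul1,r2:Add1,r3:Add3
cycle 14: CDB Add2=329; issue ADD r3<-Add2 // r0:24,r1:Mul1,r2:Add1,r3:Add2
cycle 15: issue MUL r0<-Mul2 // r0:Mul2,r1:Mul1,r2:Add1,r3:Add2
cycle 16: CDB Add3=490 // r0:Mul2,r1:Mul1,r2:Add1,r3:Add2
cycle 17: - // r0:Mul2,r1:Mul1,r2:Add1,r3:Add2
cycle 18: CDB Mul1=7896 // r0:Mul2,r1:7896,r2:Add1,r3:Add2
cycle 19: - // r0:Mul2,r1:7896,r2:Add1,r3:Add2
cycle 20: CDB Add1=-7567 // r0:Mul2,r1:7896,r2:-7567,r3:Add2
cycle 21: CDB Add2=7920 // r0:Mul2,r1:7896,r2:-7567,r3:7920

STATUS = TAG Mul2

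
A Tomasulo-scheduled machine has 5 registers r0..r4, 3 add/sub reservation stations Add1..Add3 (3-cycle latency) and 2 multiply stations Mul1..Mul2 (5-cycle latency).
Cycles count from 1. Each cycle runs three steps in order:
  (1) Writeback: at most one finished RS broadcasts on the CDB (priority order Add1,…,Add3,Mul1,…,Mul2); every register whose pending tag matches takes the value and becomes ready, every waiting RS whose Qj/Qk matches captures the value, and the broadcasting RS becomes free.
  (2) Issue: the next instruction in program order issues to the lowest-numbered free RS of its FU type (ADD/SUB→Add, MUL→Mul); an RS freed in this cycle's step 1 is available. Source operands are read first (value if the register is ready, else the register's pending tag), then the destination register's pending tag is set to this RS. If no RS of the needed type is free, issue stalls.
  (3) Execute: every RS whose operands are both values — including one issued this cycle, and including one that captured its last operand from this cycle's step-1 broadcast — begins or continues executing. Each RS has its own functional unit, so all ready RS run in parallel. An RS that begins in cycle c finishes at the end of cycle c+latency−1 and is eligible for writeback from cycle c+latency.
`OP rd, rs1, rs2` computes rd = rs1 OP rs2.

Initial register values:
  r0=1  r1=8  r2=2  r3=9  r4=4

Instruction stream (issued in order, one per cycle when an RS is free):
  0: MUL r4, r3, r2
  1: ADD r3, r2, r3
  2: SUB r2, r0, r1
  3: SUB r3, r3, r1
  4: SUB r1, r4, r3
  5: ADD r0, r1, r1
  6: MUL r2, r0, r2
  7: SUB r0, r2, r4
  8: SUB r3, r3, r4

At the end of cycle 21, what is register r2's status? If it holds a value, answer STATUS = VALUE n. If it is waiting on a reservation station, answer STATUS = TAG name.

STATUS = VALUE -210

c1: issue MUL r4<-Mul1 | r0:1,r1:8,r2:2,r3:9,r4:Mul1
c2: issue ADD r3<-Add1 | r0:1,r1:8,r2:2,r3:Add1,r4:Mul1
c3: issue SUB r2<-Add2 | r0:1,r1:8,r2:Add2,r3:Add1,r4:Mul1
c4: issue SUB r3<-Add3 | r0:1,r1:8,r2:Add2,r3:Add3,r4:Mul1
c5: CDB Add1=11; issue SUB r1<-Add1 | r0:1,r1:Add1,r2:Add2,r3:Add3,r4:Mul1
c6: CDB Add2=-7; issue ADD r0<-Add2 | r0:Add2,r1:Add1,r2:-7,r3:Add3,r4:Mul1
c7: CDB Mul1=18; issue MUL r2<-Mul1 | r0:Add2,r1:Add1,r2:Mul1,r3:Add3,r4:18
c8: CDB Add3=3; issue SUB r0<-Add3 | r0:Add3,r1:Add1,r2:Mul1,r3:3,r4:18
c9: stall | r0:Add3,r1:Add1,r2:Mul1,r3:3,r4:18
c10: stall | r0:Add3,r1:Add1,r2:Mul1,r3:3,r4:18
c11: CDB Add1=15; issue SUB r3<-Add1 | r0:Add3,r1:15,r2:Mul1,r3:Add1,r4:18
c12: - | r0:Add3,r1:15,r2:Mul1,r3:Add1,r4:18
c13: - | r0:Add3,r1:15,r2:Mul1,r3:Add1,r4:18
c14: CDB Add1=-15 | r0:Add3,r1:15,r2:Mul1,r3:-15,r4:18
c15: CDB Add2=30 | r0:Add3,r1:15,r2:Mul1,r3:-15,r4:18
c16: - | r0:Add3,r1:15,r2:Mul1,r3:-15,r4:18
c17: - | r0:Add3,r1:15,r2:Mul1,r3:-15,r4:18
c18: - | r0:Add3,r1:15,r2:Mul1,r3:-15,r4:18
c19: - | r0:Add3,r1:15,r2:Mul1,r3:-15,r4:18
c20: CDB Mul1=-210 | r0:Add3,r1:15,r2:-210,r3:-15,r4:18
c21: - | r0:Add3,r1:15,r2:-210,r3:-15,r4:18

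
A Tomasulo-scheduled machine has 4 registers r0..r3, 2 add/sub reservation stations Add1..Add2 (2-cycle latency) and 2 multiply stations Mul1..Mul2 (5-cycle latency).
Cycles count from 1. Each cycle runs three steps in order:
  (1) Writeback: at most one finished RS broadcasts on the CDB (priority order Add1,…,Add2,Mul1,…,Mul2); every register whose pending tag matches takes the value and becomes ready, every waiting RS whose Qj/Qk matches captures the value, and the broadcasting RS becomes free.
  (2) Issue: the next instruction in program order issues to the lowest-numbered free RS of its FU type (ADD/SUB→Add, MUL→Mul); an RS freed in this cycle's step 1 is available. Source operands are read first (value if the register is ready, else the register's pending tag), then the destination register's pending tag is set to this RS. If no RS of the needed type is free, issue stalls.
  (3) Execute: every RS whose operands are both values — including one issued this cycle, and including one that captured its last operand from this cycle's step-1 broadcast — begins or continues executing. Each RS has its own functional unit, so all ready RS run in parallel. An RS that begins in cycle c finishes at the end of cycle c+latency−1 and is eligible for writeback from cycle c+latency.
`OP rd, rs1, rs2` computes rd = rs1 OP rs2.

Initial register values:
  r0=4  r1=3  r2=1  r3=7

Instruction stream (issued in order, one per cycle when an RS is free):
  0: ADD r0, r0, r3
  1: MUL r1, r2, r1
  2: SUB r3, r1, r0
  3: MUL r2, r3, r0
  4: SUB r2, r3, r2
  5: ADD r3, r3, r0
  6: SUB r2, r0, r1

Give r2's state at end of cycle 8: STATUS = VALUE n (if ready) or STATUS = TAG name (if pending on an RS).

  c1: issue ADD r0<-Add1  regs: r0:Add1,r1:3,r2:1,r3:7
  c2: issue MUL r1<-Mul1  regs: r0:Add1,r1:Mul1,r2:1,r3:7
  c3: CDB Add1=11; issue SUB r3<-Add1  regs: r0:11,r1:Mul1,r2:1,r3:Add1
  c4: issue MUL r2<-Mul2  regs: r0:11,r1:Mul1,r2:Mul2,r3:Add1
  c5: issue SUB r2<-Add2  regs: r0:11,r1:Mul1,r2:Add2,r3:Add1
  c6: stall  regs: r0:11,r1:Mul1,r2:Add2,r3:Add1
  c7: CDB Mul1=3; stall  regs: r0:11,r1:3,r2:Add2,r3:Add1
  c8: stall  regs: r0:11,r1:3,r2:Add2,r3:Add1

STATUS = TAG Add2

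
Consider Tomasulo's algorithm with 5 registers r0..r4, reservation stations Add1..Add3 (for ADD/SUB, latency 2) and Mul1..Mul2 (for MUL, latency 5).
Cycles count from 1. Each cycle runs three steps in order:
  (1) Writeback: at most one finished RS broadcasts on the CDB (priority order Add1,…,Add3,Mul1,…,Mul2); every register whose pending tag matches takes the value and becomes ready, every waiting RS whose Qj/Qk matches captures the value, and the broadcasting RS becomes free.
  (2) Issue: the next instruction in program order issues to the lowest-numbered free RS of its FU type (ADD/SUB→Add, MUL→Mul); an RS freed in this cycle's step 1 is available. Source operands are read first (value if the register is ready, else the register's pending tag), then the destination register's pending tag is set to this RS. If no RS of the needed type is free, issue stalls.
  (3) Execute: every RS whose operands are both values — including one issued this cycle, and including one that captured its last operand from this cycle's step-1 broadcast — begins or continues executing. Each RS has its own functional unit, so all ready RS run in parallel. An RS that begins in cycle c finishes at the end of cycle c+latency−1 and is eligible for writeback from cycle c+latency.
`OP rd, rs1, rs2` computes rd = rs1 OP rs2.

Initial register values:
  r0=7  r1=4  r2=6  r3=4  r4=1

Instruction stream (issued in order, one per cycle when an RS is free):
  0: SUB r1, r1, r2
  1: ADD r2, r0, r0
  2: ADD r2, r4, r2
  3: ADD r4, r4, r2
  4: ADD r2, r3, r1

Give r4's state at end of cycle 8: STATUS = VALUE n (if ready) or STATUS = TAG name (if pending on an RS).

c1: issue SUB r1<-Add1 | r0:7,r1:Add1,r2:6,r3:4,r4:1
c2: issue ADD r2<-Add2 | r0:7,r1:Add1,r2:Add2,r3:4,r4:1
c3: CDB Add1=-2; issue ADD r2<-Add1 | r0:7,r1:-2,r2:Add1,r3:4,r4:1
c4: CDB Add2=14; issue ADD r4<-Add2 | r0:7,r1:-2,r2:Add1,r3:4,r4:Add2
c5: issue ADD r2<-Add3 | r0:7,r1:-2,r2:Add3,r3:4,r4:Add2
c6: CDB Add1=15 | r0:7,r1:-2,r2:Add3,r3:4,r4:Add2
c7: CDB Add3=2 | r0:7,r1:-2,r2:2,r3:4,r4:Add2
c8: CDB Add2=16 | r0:7,r1:-2,r2:2,r3:4,r4:16

STATUS = VALUE 16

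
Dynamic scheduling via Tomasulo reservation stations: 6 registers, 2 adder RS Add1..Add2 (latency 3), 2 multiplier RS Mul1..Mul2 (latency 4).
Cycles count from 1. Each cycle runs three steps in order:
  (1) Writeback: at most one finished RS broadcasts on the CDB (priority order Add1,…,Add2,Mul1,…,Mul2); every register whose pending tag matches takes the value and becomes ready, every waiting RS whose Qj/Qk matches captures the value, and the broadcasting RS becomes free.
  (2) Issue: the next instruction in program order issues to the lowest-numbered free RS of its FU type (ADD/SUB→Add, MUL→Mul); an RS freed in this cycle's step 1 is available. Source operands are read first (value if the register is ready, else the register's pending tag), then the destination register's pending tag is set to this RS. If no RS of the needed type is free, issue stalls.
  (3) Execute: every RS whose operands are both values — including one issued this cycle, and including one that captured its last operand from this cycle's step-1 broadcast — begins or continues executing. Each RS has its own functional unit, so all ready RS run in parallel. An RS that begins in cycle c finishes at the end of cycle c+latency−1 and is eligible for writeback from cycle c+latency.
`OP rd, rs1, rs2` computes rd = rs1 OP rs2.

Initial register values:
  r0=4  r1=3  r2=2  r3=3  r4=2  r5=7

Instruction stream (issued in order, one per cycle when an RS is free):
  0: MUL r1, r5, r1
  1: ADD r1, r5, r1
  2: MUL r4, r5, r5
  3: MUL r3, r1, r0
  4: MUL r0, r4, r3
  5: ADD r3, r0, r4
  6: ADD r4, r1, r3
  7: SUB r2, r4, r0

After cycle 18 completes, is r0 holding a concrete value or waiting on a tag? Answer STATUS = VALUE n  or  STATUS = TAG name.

cycle 1: issue MUL r1<-Mul1 // r0:4,r1:Mul1,r2:2,r3:3,r4:2,r5:7
cycle 2: issue ADD r1<-Add1 // r0:4,r1:Add1,r2:2,r3:3,r4:2,r5:7
cycle 3: issue MUL r4<-Mul2 // r0:4,r1:Add1,r2:2,r3:3,r4:Mul2,r5:7
cycle 4: stall // r0:4,r1:Add1,r2:2,r3:3,r4:Mul2,r5:7
cycle 5: CDB Mul1=21; issue MUL r3<-Mul1 // r0:4,r1:Add1,r2:2,r3:Mul1,r4:Mul2,r5:7
cycle 6: stall // r0:4,r1:Add1,r2:2,r3:Mul1,r4:Mul2,r5:7
cycle 7: CDB Mul2=49; issue MUL r0<-Mul2 // r0:Mul2,r1:Add1,r2:2,r3:Mul1,r4:49,r5:7
cycle 8: CDB Add1=28; issue ADD r3<-Add1 // r0:Mul2,r1:28,r2:2,r3:Add1,r4:49,r5:7
cycle 9: issue ADD r4<-Add2 // r0:Mul2,r1:28,r2:2,r3:Add1,r4:Add2,r5:7
cycle 10: stall // r0:Mul2,r1:28,r2:2,r3:Add1,r4:Add2,r5:7
cycle 11: stall // r0:Mul2,r1:28,r2:2,r3:Add1,r4:Add2,r5:7
cycle 12: CDB Mul1=112; stall // r0:Mul2,r1:28,r2:2,r3:Add1,r4:Add2,r5:7
cycle 13: stall // r0:Mul2,r1:28,r2:2,r3:Add1,r4:Add2,r5:7
cycle 14: stall // r0:Mul2,r1:28,r2:2,r3:Add1,r4:Add2,r5:7
cycle 15: stall // r0:Mul2,r1:28,r2:2,r3:Add1,r4:Add2,r5:7
cycle 16: CDB Mul2=5488; stall // r0:5488,r1:28,r2:2,r3:Add1,r4:Add2,r5:7
cycle 17: stall // r0:5488,r1:28,r2:2,r3:Add1,r4:Add2,r5:7
cycle 18: stall // r0:5488,r1:28,r2:2,r3:Add1,r4:Add2,r5:7

STATUS = VALUE 5488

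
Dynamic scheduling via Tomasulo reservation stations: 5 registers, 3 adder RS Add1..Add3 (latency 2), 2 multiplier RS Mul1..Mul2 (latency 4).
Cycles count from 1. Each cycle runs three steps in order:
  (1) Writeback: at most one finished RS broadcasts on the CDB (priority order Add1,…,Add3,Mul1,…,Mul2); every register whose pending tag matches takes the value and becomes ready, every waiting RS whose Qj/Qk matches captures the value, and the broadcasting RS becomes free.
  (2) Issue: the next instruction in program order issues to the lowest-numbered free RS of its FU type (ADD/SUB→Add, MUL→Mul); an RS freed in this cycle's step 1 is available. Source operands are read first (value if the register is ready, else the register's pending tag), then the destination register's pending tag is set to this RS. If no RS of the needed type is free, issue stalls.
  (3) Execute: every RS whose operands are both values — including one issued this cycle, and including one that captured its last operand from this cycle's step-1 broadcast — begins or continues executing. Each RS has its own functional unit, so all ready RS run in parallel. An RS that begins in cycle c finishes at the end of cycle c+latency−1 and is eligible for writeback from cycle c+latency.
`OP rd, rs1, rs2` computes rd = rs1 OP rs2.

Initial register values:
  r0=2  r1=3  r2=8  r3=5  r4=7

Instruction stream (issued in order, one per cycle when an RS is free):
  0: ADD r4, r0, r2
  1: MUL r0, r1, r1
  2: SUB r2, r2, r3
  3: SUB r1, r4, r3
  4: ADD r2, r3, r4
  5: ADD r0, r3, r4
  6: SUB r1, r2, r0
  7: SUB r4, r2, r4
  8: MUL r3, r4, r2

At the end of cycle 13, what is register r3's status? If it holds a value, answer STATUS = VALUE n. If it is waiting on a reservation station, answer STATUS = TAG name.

STATUS = TAG Mul1

c1: issue ADD r4<-Add1 | r0:2,r1:3,r2:8,r3:5,r4:Add1
c2: issue MUL r0<-Mul1 | r0:Mul1,r1:3,r2:8,r3:5,r4:Add1
c3: CDB Add1=10; issue SUB r2<-Add1 | r0:Mul1,r1:3,r2:Add1,r3:5,r4:10
c4: issue SUB r1<-Add2 | r0:Mul1,r1:Add2,r2:Add1,r3:5,r4:10
c5: CDB Add1=3; issue ADD r2<-Add1 | r0:Mul1,r1:Add2,r2:Add1,r3:5,r4:10
c6: CDB Add2=5; issue ADD r0<-Add2 | r0:Add2,r1:5,r2:Add1,r3:5,r4:10
c7: CDB Add1=15; issue SUB r1<-Add1 | r0:Add2,r1:Add1,r2:15,r3:5,r4:10
c8: CDB Add2=15; issue SUB r4<-Add2 | r0:15,r1:Add1,r2:15,r3:5,r4:Add2
c9: CDB Mul1=9; issue MUL r3<-Mul1 | r0:15,r1:Add1,r2:15,r3:Mul1,r4:Add2
c10: CDB Add1=0 | r0:15,r1:0,r2:15,r3:Mul1,r4:Add2
c11: CDB Add2=5 | r0:15,r1:0,r2:15,r3:Mul1,r4:5
c12: - | r0:15,r1:0,r2:15,r3:Mul1,r4:5
c13: - | r0:15,r1:0,r2:15,r3:Mul1,r4:5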